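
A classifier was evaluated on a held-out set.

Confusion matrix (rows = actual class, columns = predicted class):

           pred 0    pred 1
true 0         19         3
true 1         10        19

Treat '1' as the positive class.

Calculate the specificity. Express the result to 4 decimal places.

0.8636

Specificity = TN/(TN+FP) = 19/(19+3) = 0.8636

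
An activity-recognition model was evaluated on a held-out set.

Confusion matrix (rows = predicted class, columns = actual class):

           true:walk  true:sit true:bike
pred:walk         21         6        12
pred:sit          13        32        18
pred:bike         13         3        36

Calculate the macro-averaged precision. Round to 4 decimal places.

0.5796

Per-class precision (TP/(TP+FP)):
  walk: TP=21, FP=6+12=18 → 21/39 = 0.53846
  sit: TP=32, FP=13+18=31 → 32/63 = 0.50794
  bike: TP=36, FP=13+3=16 → 36/52 = 0.69231
Macro-precision = mean = (0.53846 + 0.50794 + 0.69231) / 3 = 0.5796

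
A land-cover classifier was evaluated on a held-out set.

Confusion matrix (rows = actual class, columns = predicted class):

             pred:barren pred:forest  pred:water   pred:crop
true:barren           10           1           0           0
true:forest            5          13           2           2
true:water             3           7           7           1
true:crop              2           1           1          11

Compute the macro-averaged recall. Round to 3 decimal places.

0.656

Per-class recall (TP/(TP+FN)):
  barren: TP=10, FN=1+0+0=1 → 10/11 = 0.9091
  forest: TP=13, FN=5+2+2=9 → 13/22 = 0.5909
  water: TP=7, FN=3+7+1=11 → 7/18 = 0.3889
  crop: TP=11, FN=2+1+1=4 → 11/15 = 0.7333
Macro-recall = mean = (0.9091 + 0.5909 + 0.3889 + 0.7333) / 4 = 0.656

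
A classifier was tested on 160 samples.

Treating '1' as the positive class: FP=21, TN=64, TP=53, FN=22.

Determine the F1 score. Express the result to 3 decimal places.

Precision = TP/(TP+FP) = 53/74 = 0.7162
Recall = TP/(TP+FN) = 53/75 = 0.7067
F1 = 2·TP/(2·TP+FP+FN) = 106/149 = 0.711

0.711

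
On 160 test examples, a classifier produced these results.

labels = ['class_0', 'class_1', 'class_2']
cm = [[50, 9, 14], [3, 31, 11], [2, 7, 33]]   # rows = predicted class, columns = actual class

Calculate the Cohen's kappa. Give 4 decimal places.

0.5679

Observed agreement pₒ = trace/N = 114/160 = 0.71250
Expected agreement pₑ = Σ (rowᵢ·colᵢ)/N² = (55·73 + 47·45 + 58·42)/160² = 0.33461
κ = (pₒ − pₑ)/(1 − pₑ) = (0.71250 − 0.33461)/(1 − 0.33461) = 0.5679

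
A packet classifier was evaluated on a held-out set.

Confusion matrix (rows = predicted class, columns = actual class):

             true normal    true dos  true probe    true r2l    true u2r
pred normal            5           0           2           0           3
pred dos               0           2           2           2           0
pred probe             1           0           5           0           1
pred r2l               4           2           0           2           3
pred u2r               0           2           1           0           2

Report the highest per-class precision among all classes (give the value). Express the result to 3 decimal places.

Per-class precision (TP/(TP+FP)):
  normal: TP=5, FP=0+2+0+3=5 → 5/10 = 0.5000
  dos: TP=2, FP=0+2+2+0=4 → 2/6 = 0.3333
  probe: TP=5, FP=1+0+0+1=2 → 5/7 = 0.7143
  r2l: TP=2, FP=4+2+0+3=9 → 2/11 = 0.1818
  u2r: TP=2, FP=0+2+1+0=3 → 2/5 = 0.4000
Highest is class 'probe' with precision = 0.714.

0.714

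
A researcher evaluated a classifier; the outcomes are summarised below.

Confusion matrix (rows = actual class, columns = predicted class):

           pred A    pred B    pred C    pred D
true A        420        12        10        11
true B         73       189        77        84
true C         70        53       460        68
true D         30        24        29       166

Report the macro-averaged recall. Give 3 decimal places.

0.687

Per-class recall (TP/(TP+FN)):
  A: TP=420, FN=12+10+11=33 → 420/453 = 0.9272
  B: TP=189, FN=73+77+84=234 → 189/423 = 0.4468
  C: TP=460, FN=70+53+68=191 → 460/651 = 0.7066
  D: TP=166, FN=30+24+29=83 → 166/249 = 0.6667
Macro-recall = mean = (0.9272 + 0.4468 + 0.7066 + 0.6667) / 4 = 0.687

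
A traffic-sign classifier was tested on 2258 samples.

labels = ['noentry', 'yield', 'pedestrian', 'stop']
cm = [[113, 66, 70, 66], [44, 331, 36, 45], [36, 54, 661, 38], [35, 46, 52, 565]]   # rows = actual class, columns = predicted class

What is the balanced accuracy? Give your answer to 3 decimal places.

Balanced accuracy = mean of per-class recall.
  noentry: recall = 113/315 = 0.3587
  yield: recall = 331/456 = 0.7259
  pedestrian: recall = 661/789 = 0.8378
  stop: recall = 565/698 = 0.8095
Mean = (0.3587 + 0.7259 + 0.8378 + 0.8095) / 4 = 0.683

0.683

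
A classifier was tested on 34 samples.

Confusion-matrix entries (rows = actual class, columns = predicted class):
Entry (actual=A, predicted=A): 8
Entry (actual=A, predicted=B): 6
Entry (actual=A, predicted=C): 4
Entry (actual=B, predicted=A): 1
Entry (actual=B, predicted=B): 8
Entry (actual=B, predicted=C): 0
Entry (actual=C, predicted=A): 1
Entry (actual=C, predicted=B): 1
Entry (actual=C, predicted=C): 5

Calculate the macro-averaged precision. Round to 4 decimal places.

0.6296

Per-class precision (TP/(TP+FP)):
  A: TP=8, FP=1+1=2 → 8/10 = 0.80000
  B: TP=8, FP=6+1=7 → 8/15 = 0.53333
  C: TP=5, FP=4+0=4 → 5/9 = 0.55556
Macro-precision = mean = (0.80000 + 0.53333 + 0.55556) / 3 = 0.6296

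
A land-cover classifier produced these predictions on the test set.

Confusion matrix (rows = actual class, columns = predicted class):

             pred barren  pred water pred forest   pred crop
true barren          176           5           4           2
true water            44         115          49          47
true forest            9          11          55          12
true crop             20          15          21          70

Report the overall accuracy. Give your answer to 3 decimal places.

0.635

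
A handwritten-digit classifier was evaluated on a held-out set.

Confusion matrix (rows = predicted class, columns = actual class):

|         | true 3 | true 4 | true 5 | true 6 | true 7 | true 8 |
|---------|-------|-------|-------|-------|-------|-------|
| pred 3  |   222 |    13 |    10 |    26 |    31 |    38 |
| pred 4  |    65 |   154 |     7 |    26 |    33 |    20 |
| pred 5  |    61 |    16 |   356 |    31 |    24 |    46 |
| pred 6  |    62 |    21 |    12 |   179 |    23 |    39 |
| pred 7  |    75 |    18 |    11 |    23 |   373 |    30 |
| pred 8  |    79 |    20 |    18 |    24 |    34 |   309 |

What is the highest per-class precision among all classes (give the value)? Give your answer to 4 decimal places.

Per-class precision (TP/(TP+FP)):
  3: TP=222, FP=13+10+26+31+38=118 → 222/340 = 0.65294
  4: TP=154, FP=65+7+26+33+20=151 → 154/305 = 0.50492
  5: TP=356, FP=61+16+31+24+46=178 → 356/534 = 0.66667
  6: TP=179, FP=62+21+12+23+39=157 → 179/336 = 0.53274
  7: TP=373, FP=75+18+11+23+30=157 → 373/530 = 0.70377
  8: TP=309, FP=79+20+18+24+34=175 → 309/484 = 0.63843
Highest is class '7' with precision = 0.7038.

0.7038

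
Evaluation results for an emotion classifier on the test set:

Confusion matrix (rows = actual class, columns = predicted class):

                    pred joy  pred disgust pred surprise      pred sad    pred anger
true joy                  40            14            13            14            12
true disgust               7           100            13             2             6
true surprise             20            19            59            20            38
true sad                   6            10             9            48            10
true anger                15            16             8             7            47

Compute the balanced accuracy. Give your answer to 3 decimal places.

Balanced accuracy = mean of per-class recall.
  joy: recall = 40/93 = 0.4301
  disgust: recall = 100/128 = 0.7813
  surprise: recall = 59/156 = 0.3782
  sad: recall = 48/83 = 0.5783
  anger: recall = 47/93 = 0.5054
Mean = (0.4301 + 0.7813 + 0.3782 + 0.5783 + 0.5054) / 5 = 0.535

0.535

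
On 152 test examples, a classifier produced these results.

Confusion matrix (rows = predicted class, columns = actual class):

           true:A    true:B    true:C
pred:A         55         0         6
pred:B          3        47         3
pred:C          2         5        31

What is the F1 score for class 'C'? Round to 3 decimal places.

F1 score = 2·TP/(2·TP+FP+FN).
C: TP=31, FP=2+5=7, FN=6+3=9 → 62/78 = 0.7949

0.795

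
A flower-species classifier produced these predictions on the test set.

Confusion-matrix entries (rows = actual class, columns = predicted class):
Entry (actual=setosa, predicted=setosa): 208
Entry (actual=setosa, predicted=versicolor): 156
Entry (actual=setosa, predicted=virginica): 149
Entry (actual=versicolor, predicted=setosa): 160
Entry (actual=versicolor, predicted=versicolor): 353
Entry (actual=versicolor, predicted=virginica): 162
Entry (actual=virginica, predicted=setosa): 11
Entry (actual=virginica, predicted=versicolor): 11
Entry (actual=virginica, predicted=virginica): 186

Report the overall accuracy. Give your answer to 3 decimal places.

0.535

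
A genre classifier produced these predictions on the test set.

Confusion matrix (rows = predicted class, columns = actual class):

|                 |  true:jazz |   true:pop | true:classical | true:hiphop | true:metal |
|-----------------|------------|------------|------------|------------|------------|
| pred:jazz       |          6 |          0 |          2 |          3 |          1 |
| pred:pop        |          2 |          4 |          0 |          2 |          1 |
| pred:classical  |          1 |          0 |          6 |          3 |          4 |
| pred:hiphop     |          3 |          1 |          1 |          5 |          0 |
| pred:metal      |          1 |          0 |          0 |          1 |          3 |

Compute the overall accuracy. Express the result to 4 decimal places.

0.4800

Accuracy = trace / total = (6+4+6+5+3=24) / 50 = 24/50 = 0.4800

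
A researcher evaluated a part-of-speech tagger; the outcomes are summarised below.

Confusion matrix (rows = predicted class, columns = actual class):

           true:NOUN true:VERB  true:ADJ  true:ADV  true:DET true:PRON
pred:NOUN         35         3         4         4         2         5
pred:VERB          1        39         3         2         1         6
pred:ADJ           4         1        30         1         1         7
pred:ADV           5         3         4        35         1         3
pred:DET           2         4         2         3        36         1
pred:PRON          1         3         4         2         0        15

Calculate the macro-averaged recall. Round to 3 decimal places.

0.689

Per-class recall (TP/(TP+FN)):
  NOUN: TP=35, FN=1+4+5+2+1=13 → 35/48 = 0.7292
  VERB: TP=39, FN=3+1+3+4+3=14 → 39/53 = 0.7358
  ADJ: TP=30, FN=4+3+4+2+4=17 → 30/47 = 0.6383
  ADV: TP=35, FN=4+2+1+3+2=12 → 35/47 = 0.7447
  DET: TP=36, FN=2+1+1+1+0=5 → 36/41 = 0.8780
  PRON: TP=15, FN=5+6+7+3+1=22 → 15/37 = 0.4054
Macro-recall = mean = (0.7292 + 0.7358 + 0.6383 + 0.7447 + 0.8780 + 0.4054) / 6 = 0.689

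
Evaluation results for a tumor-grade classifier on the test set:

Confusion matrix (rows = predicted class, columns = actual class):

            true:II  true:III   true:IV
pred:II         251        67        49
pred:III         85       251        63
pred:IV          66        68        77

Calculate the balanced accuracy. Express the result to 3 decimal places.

0.561

Balanced accuracy = mean of per-class recall.
  II: recall = 251/402 = 0.6244
  III: recall = 251/386 = 0.6503
  IV: recall = 77/189 = 0.4074
Mean = (0.6244 + 0.6503 + 0.4074) / 3 = 0.561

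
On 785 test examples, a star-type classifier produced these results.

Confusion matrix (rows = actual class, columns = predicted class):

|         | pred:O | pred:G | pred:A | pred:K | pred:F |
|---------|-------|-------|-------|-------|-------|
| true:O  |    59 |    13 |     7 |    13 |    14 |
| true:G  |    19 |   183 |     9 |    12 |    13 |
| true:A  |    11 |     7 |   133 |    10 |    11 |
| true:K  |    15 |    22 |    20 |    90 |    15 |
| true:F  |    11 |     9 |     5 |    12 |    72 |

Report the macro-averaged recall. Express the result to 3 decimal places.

Per-class recall (TP/(TP+FN)):
  O: TP=59, FN=13+7+13+14=47 → 59/106 = 0.5566
  G: TP=183, FN=19+9+12+13=53 → 183/236 = 0.7754
  A: TP=133, FN=11+7+10+11=39 → 133/172 = 0.7733
  K: TP=90, FN=15+22+20+15=72 → 90/162 = 0.5556
  F: TP=72, FN=11+9+5+12=37 → 72/109 = 0.6606
Macro-recall = mean = (0.5566 + 0.7754 + 0.7733 + 0.5556 + 0.6606) / 5 = 0.664

0.664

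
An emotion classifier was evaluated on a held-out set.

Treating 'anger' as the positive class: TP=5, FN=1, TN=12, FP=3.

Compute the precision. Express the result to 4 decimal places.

0.6250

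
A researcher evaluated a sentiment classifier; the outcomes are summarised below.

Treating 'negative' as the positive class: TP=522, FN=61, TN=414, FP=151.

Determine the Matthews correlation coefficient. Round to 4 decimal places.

MCC = (TP·TN − FP·FN) / √((TP+FP)(TP+FN)(TN+FP)(TN+FN))
Numerator = 522·414 − 151·61 = 206897
Denominator = √(673·583·565·475) = √105299346625 = 324498.6080
MCC = 206897 / 324498.6080 = 0.6376

0.6376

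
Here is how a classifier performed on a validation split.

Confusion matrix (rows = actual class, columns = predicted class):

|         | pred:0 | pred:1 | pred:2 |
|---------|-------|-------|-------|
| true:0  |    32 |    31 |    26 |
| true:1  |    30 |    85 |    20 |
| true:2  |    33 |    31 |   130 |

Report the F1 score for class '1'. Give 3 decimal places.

Treat '1' as positive and all other classes as negative.
F1 score = 2·TP/(2·TP+FP+FN).
1: TP=85, FP=31+31=62, FN=30+20=50 → 170/282 = 0.6028

0.603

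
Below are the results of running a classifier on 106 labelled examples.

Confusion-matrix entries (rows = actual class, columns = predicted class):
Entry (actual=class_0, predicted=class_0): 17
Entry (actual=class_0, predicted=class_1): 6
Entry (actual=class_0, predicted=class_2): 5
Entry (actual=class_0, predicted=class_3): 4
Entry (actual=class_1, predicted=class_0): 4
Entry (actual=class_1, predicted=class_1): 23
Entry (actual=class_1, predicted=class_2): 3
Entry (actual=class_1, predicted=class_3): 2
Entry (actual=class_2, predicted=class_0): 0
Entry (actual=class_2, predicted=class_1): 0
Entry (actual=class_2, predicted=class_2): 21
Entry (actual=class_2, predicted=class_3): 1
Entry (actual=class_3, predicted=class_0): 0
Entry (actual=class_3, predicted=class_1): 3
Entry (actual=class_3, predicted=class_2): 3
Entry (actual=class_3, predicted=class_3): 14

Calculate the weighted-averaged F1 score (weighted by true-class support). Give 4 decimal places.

0.7009

Per-class F1 score (2·TP/(2·TP+FP+FN)):
  class_0: TP=17, FP=4+0+0=4, FN=6+5+4=15 → 34/53 = 0.64151
  class_1: TP=23, FP=6+0+3=9, FN=4+3+2=9 → 46/64 = 0.71875
  class_2: TP=21, FP=5+3+3=11, FN=0+0+1=1 → 42/54 = 0.77778
  class_3: TP=14, FP=4+2+1=7, FN=0+3+3=6 → 28/41 = 0.68293
Weighted-F1 score = Σ (supportᵢ/N)·F1 scoreᵢ with N=106: (32/106)·0.64151 + (32/106)·0.71875 + (22/106)·0.77778 + (20/106)·0.68293 = 0.7009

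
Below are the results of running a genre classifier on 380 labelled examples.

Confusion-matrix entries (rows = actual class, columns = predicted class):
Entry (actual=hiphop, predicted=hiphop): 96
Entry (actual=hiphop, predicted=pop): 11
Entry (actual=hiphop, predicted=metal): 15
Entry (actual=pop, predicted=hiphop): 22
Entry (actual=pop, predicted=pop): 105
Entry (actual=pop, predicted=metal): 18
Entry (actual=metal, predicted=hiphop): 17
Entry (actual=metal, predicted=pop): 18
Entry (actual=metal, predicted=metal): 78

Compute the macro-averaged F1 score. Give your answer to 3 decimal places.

0.732

Per-class F1 score (2·TP/(2·TP+FP+FN)):
  hiphop: TP=96, FP=22+17=39, FN=11+15=26 → 192/257 = 0.7471
  pop: TP=105, FP=11+18=29, FN=22+18=40 → 210/279 = 0.7527
  metal: TP=78, FP=15+18=33, FN=17+18=35 → 156/224 = 0.6964
Macro-F1 score = mean = (0.7471 + 0.7527 + 0.6964) / 3 = 0.732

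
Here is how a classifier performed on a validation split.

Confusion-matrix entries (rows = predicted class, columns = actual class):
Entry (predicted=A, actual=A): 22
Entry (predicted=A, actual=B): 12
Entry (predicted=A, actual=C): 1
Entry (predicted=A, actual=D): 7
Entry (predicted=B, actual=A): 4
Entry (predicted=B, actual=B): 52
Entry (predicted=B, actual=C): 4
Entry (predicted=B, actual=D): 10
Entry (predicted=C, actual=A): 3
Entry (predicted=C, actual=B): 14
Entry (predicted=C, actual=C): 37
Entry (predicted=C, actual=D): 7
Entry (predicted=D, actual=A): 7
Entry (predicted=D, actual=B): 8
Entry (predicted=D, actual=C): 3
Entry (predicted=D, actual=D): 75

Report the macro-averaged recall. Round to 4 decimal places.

Per-class recall (TP/(TP+FN)):
  A: TP=22, FN=4+3+7=14 → 22/36 = 0.61111
  B: TP=52, FN=12+14+8=34 → 52/86 = 0.60465
  C: TP=37, FN=1+4+3=8 → 37/45 = 0.82222
  D: TP=75, FN=7+10+7=24 → 75/99 = 0.75758
Macro-recall = mean = (0.61111 + 0.60465 + 0.82222 + 0.75758) / 4 = 0.6989

0.6989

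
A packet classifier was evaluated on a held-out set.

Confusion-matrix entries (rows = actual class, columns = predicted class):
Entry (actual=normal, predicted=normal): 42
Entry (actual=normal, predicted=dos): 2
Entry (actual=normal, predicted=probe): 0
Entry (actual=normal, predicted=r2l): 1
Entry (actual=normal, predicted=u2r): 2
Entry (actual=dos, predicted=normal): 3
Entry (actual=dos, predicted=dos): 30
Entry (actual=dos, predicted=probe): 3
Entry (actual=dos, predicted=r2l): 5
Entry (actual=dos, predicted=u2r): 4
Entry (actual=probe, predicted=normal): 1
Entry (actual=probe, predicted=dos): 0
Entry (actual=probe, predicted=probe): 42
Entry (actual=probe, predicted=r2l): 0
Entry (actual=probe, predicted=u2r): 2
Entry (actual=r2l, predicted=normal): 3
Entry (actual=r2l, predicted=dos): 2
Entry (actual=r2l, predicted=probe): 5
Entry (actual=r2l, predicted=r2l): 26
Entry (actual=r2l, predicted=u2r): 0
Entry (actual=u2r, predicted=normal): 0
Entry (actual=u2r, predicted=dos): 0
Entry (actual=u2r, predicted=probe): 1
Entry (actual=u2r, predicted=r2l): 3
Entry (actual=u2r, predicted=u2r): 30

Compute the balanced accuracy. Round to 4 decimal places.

0.8196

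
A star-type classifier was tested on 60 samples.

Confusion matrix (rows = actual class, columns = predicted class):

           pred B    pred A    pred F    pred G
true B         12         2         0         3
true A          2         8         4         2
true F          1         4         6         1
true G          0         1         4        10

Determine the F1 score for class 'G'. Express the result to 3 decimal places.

Take TP from the diagonal, FP from the rest of the 'G' prediction marginal, FN from the rest of the 'G' actual marginal.
F1 score = 2·TP/(2·TP+FP+FN).
G: TP=10, FP=3+2+1=6, FN=0+1+4=5 → 20/31 = 0.6452

0.645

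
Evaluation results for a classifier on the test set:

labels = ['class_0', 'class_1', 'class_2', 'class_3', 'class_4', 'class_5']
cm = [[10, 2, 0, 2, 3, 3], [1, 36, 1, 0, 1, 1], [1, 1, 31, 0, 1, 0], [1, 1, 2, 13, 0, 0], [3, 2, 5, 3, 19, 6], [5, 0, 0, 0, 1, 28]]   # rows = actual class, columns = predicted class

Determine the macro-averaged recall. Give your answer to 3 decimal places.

0.733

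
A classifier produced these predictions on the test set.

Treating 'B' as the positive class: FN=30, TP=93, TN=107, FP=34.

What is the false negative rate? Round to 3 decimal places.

FNR = FN/(FN+TP) = 30/(30+93) = 0.244

0.244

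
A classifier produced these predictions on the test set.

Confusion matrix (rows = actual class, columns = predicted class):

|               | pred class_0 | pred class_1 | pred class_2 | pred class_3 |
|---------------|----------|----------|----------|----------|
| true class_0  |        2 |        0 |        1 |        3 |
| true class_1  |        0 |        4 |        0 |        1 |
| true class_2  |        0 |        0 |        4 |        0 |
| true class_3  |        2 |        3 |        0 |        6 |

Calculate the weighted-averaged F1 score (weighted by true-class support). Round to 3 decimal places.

Per-class F1 score (2·TP/(2·TP+FP+FN)):
  class_0: TP=2, FP=0+0+2=2, FN=0+1+3=4 → 4/10 = 0.4000
  class_1: TP=4, FP=0+0+3=3, FN=0+0+1=1 → 8/12 = 0.6667
  class_2: TP=4, FP=1+0+0=1, FN=0+0+0=0 → 8/9 = 0.8889
  class_3: TP=6, FP=3+1+0=4, FN=2+3+0=5 → 12/21 = 0.5714
Weighted-F1 score = Σ (supportᵢ/N)·F1 scoreᵢ with N=26: (6/26)·0.4000 + (5/26)·0.6667 + (4/26)·0.8889 + (11/26)·0.5714 = 0.599

0.599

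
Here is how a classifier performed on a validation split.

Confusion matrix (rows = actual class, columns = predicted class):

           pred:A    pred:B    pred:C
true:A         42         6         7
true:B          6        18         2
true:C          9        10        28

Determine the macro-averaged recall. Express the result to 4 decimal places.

0.6839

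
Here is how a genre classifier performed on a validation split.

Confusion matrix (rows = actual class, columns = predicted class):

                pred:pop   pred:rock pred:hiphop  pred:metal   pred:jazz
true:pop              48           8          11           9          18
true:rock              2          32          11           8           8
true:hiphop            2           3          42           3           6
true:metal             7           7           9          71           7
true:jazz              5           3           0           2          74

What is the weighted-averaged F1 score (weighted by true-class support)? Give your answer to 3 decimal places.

0.669

Per-class F1 score (2·TP/(2·TP+FP+FN)):
  pop: TP=48, FP=2+2+7+5=16, FN=8+11+9+18=46 → 96/158 = 0.6076
  rock: TP=32, FP=8+3+7+3=21, FN=2+11+8+8=29 → 64/114 = 0.5614
  hiphop: TP=42, FP=11+11+9+0=31, FN=2+3+3+6=14 → 84/129 = 0.6512
  metal: TP=71, FP=9+8+3+2=22, FN=7+7+9+7=30 → 142/194 = 0.7320
  jazz: TP=74, FP=18+8+6+7=39, FN=5+3+0+2=10 → 148/197 = 0.7513
Weighted-F1 score = Σ (supportᵢ/N)·F1 scoreᵢ with N=396: (94/396)·0.6076 + (61/396)·0.5614 + (56/396)·0.6512 + (101/396)·0.7320 + (84/396)·0.7513 = 0.669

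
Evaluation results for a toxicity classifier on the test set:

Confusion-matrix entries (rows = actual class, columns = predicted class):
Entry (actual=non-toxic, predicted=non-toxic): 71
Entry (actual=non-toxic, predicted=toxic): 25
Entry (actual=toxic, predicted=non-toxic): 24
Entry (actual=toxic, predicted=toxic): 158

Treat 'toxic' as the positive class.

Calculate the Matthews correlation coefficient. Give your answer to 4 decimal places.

MCC = (TP·TN − FP·FN) / √((TP+FP)(TP+FN)(TN+FP)(TN+FN))
Numerator = 158·71 − 25·24 = 10618
Denominator = √(183·182·96·95) = √303750720 = 17428.4457
MCC = 10618 / 17428.4457 = 0.6092

0.6092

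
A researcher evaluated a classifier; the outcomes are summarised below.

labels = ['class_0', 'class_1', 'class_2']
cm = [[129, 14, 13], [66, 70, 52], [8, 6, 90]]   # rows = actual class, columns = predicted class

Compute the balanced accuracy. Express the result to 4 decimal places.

0.6882

Balanced accuracy = mean of per-class recall.
  class_0: recall = 129/156 = 0.82692
  class_1: recall = 70/188 = 0.37234
  class_2: recall = 90/104 = 0.86538
Mean = (0.82692 + 0.37234 + 0.86538) / 3 = 0.6882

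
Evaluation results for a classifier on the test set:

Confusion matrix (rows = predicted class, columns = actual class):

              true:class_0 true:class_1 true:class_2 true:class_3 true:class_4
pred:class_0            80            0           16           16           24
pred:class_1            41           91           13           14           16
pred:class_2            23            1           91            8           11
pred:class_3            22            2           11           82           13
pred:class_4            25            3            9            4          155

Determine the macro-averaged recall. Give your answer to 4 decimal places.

Per-class recall (TP/(TP+FN)):
  class_0: TP=80, FN=41+23+22+25=111 → 80/191 = 0.41885
  class_1: TP=91, FN=0+1+2+3=6 → 91/97 = 0.93814
  class_2: TP=91, FN=16+13+11+9=49 → 91/140 = 0.65000
  class_3: TP=82, FN=16+14+8+4=42 → 82/124 = 0.66129
  class_4: TP=155, FN=24+16+11+13=64 → 155/219 = 0.70776
Macro-recall = mean = (0.41885 + 0.93814 + 0.65000 + 0.66129 + 0.70776) / 5 = 0.6752

0.6752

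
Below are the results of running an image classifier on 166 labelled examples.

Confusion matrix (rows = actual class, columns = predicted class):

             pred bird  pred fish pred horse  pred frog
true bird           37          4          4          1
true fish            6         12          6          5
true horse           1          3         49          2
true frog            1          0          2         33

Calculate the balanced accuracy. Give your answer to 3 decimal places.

Balanced accuracy = mean of per-class recall.
  bird: recall = 37/46 = 0.8043
  fish: recall = 12/29 = 0.4138
  horse: recall = 49/55 = 0.8909
  frog: recall = 33/36 = 0.9167
Mean = (0.8043 + 0.4138 + 0.8909 + 0.9167) / 4 = 0.756

0.756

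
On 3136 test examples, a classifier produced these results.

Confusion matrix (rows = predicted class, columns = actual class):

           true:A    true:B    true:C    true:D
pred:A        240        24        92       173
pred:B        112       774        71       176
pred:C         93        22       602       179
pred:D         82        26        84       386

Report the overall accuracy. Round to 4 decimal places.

0.6384

Accuracy = trace / total = (240+774+602+386=2002) / 3136 = 2002/3136 = 0.6384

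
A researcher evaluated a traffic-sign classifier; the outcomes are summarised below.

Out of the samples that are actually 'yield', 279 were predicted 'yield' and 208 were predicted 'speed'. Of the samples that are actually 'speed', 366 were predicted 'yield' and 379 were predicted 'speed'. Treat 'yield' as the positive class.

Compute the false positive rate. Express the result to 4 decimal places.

0.4913

FPR = FP/(FP+TN) = 366/(366+379) = 0.4913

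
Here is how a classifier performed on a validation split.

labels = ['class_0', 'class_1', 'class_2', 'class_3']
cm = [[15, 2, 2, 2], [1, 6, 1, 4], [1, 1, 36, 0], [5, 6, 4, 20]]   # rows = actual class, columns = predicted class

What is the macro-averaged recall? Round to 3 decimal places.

Per-class recall (TP/(TP+FN)):
  class_0: TP=15, FN=2+2+2=6 → 15/21 = 0.7143
  class_1: TP=6, FN=1+1+4=6 → 6/12 = 0.5000
  class_2: TP=36, FN=1+1+0=2 → 36/38 = 0.9474
  class_3: TP=20, FN=5+6+4=15 → 20/35 = 0.5714
Macro-recall = mean = (0.7143 + 0.5000 + 0.9474 + 0.5714) / 4 = 0.683

0.683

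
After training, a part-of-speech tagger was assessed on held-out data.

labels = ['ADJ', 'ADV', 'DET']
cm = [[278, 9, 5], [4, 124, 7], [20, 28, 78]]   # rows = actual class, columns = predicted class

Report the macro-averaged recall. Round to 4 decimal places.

Per-class recall (TP/(TP+FN)):
  ADJ: TP=278, FN=9+5=14 → 278/292 = 0.95205
  ADV: TP=124, FN=4+7=11 → 124/135 = 0.91852
  DET: TP=78, FN=20+28=48 → 78/126 = 0.61905
Macro-recall = mean = (0.95205 + 0.91852 + 0.61905) / 3 = 0.8299

0.8299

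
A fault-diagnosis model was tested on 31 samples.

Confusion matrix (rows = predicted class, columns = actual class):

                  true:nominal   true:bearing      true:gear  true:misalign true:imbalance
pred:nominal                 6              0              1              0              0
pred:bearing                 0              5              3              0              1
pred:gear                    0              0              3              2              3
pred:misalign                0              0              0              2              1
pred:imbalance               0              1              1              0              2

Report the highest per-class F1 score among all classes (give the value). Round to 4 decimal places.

Per-class F1 score (2·TP/(2·TP+FP+FN)):
  nominal: TP=6, FP=0+1+0+0=1, FN=0+0+0+0=0 → 12/13 = 0.92308
  bearing: TP=5, FP=0+3+0+1=4, FN=0+0+0+1=1 → 10/15 = 0.66667
  gear: TP=3, FP=0+0+2+3=5, FN=1+3+0+1=5 → 6/16 = 0.37500
  misalign: TP=2, FP=0+0+0+1=1, FN=0+0+2+0=2 → 4/7 = 0.57143
  imbalance: TP=2, FP=0+1+1+0=2, FN=0+1+3+1=5 → 4/11 = 0.36364
Highest is class 'nominal' with F1 score = 0.9231.

0.9231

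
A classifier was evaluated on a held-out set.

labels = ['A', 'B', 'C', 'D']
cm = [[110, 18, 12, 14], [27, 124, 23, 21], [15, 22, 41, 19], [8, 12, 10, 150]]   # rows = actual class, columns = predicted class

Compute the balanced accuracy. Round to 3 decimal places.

0.652

Balanced accuracy = mean of per-class recall.
  A: recall = 110/154 = 0.7143
  B: recall = 124/195 = 0.6359
  C: recall = 41/97 = 0.4227
  D: recall = 150/180 = 0.8333
Mean = (0.7143 + 0.6359 + 0.4227 + 0.8333) / 4 = 0.652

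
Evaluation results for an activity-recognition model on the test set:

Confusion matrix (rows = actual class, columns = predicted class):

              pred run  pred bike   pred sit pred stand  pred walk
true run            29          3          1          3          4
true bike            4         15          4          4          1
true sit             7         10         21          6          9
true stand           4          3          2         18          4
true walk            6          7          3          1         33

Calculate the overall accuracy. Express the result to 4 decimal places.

Accuracy = trace / total = (29+15+21+18+33=116) / 202 = 116/202 = 0.5743

0.5743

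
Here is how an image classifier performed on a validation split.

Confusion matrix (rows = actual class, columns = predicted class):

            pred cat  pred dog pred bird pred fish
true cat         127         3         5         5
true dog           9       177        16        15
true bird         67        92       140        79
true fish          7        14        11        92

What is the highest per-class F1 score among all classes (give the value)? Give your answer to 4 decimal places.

0.7257

Per-class F1 score (2·TP/(2·TP+FP+FN)):
  cat: TP=127, FP=9+67+7=83, FN=3+5+5=13 → 254/350 = 0.72571
  dog: TP=177, FP=3+92+14=109, FN=9+16+15=40 → 354/503 = 0.70378
  bird: TP=140, FP=5+16+11=32, FN=67+92+79=238 → 280/550 = 0.50909
  fish: TP=92, FP=5+15+79=99, FN=7+14+11=32 → 184/315 = 0.58413
Highest is class 'cat' with F1 score = 0.7257.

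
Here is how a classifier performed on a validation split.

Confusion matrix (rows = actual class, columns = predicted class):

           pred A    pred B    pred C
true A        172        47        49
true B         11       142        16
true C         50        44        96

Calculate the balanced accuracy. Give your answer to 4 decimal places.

Balanced accuracy = mean of per-class recall.
  A: recall = 172/268 = 0.64179
  B: recall = 142/169 = 0.84024
  C: recall = 96/190 = 0.50526
Mean = (0.64179 + 0.84024 + 0.50526) / 3 = 0.6624

0.6624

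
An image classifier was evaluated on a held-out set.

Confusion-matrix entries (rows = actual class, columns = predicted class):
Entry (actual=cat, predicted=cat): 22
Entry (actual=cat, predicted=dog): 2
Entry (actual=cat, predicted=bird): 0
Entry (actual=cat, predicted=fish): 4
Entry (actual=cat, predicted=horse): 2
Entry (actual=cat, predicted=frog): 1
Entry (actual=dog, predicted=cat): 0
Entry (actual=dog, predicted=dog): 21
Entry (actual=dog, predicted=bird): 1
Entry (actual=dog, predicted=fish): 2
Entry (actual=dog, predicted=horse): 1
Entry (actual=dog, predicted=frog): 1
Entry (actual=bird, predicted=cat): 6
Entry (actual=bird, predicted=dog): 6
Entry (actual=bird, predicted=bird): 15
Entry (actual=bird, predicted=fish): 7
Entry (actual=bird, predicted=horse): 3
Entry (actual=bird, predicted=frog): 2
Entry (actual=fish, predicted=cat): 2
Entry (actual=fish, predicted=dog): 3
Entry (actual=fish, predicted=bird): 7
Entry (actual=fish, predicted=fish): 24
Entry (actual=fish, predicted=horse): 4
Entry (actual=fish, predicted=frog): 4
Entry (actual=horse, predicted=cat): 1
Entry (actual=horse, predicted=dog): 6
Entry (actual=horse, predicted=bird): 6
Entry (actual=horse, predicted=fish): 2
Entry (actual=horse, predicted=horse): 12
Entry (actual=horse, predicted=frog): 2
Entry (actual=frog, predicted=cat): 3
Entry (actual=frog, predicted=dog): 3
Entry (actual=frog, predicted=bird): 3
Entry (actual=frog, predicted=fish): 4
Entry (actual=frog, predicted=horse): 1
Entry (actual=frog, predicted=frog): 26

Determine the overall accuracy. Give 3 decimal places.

0.574

Accuracy = trace / total = (22+21+15+24+12+26=120) / 209 = 120/209 = 0.574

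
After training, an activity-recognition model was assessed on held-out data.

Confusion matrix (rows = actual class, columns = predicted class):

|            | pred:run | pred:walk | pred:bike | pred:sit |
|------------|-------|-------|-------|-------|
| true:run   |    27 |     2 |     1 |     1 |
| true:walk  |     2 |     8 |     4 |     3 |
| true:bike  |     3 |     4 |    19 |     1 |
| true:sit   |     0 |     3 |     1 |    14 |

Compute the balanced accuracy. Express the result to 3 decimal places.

0.706

Balanced accuracy = mean of per-class recall.
  run: recall = 27/31 = 0.8710
  walk: recall = 8/17 = 0.4706
  bike: recall = 19/27 = 0.7037
  sit: recall = 14/18 = 0.7778
Mean = (0.8710 + 0.4706 + 0.7037 + 0.7778) / 4 = 0.706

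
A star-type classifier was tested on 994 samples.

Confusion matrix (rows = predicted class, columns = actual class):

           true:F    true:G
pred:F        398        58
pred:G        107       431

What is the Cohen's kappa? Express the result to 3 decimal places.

0.668

Observed agreement pₒ = trace/N = 829/994 = 0.8340
Expected agreement pₑ = Σ (rowᵢ·colᵢ)/N² = (505·456 + 489·538)/994² = 0.4993
κ = (pₒ − pₑ)/(1 − pₑ) = (0.8340 − 0.4993)/(1 − 0.4993) = 0.668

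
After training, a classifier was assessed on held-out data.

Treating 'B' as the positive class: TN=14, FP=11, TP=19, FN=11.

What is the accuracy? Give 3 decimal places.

0.600

Accuracy = (TP+TN)/N = (19+14)/55 = 0.600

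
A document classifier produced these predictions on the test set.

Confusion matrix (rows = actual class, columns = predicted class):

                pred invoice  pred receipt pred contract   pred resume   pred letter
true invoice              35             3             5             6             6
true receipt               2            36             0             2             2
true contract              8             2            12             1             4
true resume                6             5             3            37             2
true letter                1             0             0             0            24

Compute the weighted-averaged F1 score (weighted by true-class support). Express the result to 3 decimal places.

0.707

Per-class F1 score (2·TP/(2·TP+FP+FN)):
  invoice: TP=35, FP=2+8+6+1=17, FN=3+5+6+6=20 → 70/107 = 0.6542
  receipt: TP=36, FP=3+2+5+0=10, FN=2+0+2+2=6 → 72/88 = 0.8182
  contract: TP=12, FP=5+0+3+0=8, FN=8+2+1+4=15 → 24/47 = 0.5106
  resume: TP=37, FP=6+2+1+0=9, FN=6+5+3+2=16 → 74/99 = 0.7475
  letter: TP=24, FP=6+2+4+2=14, FN=1+0+0+0=1 → 48/63 = 0.7619
Weighted-F1 score = Σ (supportᵢ/N)·F1 scoreᵢ with N=202: (55/202)·0.6542 + (42/202)·0.8182 + (27/202)·0.5106 + (53/202)·0.7475 + (25/202)·0.7619 = 0.707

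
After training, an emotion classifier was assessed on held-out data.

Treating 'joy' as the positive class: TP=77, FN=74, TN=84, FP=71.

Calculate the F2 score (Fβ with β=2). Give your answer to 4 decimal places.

Fβ = (1+β²)·TP / ((1+β²)·TP + β²·FN + FP), with β²=4
= 5·77 / (5·77 + 4·74 + 71) = 0.5120

0.5120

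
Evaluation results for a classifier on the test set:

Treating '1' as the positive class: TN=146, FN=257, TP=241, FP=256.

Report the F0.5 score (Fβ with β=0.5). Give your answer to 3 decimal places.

0.485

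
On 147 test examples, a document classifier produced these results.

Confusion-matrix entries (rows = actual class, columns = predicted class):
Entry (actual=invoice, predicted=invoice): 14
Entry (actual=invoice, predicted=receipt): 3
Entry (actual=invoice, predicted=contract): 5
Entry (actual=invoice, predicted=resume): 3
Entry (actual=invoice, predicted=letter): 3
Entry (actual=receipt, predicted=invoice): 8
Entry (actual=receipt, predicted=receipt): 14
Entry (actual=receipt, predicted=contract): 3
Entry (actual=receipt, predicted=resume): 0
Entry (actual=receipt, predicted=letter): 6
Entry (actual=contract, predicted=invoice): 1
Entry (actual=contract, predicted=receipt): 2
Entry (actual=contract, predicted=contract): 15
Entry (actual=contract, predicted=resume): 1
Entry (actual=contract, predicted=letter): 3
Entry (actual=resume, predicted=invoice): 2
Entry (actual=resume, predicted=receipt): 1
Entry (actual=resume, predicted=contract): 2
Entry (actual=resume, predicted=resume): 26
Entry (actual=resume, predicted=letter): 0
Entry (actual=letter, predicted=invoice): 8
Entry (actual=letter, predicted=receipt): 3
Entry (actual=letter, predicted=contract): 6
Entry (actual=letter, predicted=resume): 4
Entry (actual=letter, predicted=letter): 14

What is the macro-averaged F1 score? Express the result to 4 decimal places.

0.5605

Per-class F1 score (2·TP/(2·TP+FP+FN)):
  invoice: TP=14, FP=8+1+2+8=19, FN=3+5+3+3=14 → 28/61 = 0.45902
  receipt: TP=14, FP=3+2+1+3=9, FN=8+3+0+6=17 → 28/54 = 0.51852
  contract: TP=15, FP=5+3+2+6=16, FN=1+2+1+3=7 → 30/53 = 0.56604
  resume: TP=26, FP=3+0+1+4=8, FN=2+1+2+0=5 → 52/65 = 0.80000
  letter: TP=14, FP=3+6+3+0=12, FN=8+3+6+4=21 → 28/61 = 0.45902
Macro-F1 score = mean = (0.45902 + 0.51852 + 0.56604 + 0.80000 + 0.45902) / 5 = 0.5605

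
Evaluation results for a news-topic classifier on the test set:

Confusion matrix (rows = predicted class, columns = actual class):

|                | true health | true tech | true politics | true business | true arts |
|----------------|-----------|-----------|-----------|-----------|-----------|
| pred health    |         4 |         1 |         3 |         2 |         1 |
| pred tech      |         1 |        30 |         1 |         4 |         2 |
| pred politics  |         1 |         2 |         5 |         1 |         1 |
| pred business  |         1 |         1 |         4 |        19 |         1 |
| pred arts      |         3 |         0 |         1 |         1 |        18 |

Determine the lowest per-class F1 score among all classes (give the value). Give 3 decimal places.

0.381

Per-class F1 score (2·TP/(2·TP+FP+FN)):
  health: TP=4, FP=1+3+2+1=7, FN=1+1+1+3=6 → 8/21 = 0.3810
  tech: TP=30, FP=1+1+4+2=8, FN=1+2+1+0=4 → 60/72 = 0.8333
  politics: TP=5, FP=1+2+1+1=5, FN=3+1+4+1=9 → 10/24 = 0.4167
  business: TP=19, FP=1+1+4+1=7, FN=2+4+1+1=8 → 38/53 = 0.7170
  arts: TP=18, FP=3+0+1+1=5, FN=1+2+1+1=5 → 36/46 = 0.7826
Lowest is class 'health' with F1 score = 0.381.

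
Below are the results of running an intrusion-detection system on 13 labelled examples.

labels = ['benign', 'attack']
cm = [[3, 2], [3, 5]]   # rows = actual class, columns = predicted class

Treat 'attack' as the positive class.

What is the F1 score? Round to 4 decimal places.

Precision = TP/(TP+FP) = 5/7 = 0.7143
Recall = TP/(TP+FN) = 5/8 = 0.6250
F1 = 2·TP/(2·TP+FP+FN) = 10/15 = 0.6667

0.6667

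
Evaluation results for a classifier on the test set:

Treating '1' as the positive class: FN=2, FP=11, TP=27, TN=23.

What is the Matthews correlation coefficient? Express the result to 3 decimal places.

MCC = (TP·TN − FP·FN) / √((TP+FP)(TP+FN)(TN+FP)(TN+FN))
Numerator = 27·23 − 11·2 = 599
Denominator = √(38·29·34·25) = √936700 = 967.8326
MCC = 599 / 967.8326 = 0.619

0.619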